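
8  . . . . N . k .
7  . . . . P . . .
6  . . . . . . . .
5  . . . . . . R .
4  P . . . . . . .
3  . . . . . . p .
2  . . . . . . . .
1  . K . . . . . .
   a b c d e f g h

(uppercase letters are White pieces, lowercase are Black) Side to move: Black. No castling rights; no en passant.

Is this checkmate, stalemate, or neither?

Black to move; black king on g8.
In check: yes, from the white rook on g5.
Legal moves for Black: Kh8, Kh7, Kf7.
Black is in check but has 3 legal moves → neither.

neither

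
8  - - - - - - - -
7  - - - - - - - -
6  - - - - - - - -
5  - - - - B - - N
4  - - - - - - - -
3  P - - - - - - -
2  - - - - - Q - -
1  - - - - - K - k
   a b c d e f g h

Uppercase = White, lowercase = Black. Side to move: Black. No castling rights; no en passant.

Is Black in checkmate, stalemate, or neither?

Black to move; black king on h1.
In check: no.
King squares — g1: attacked by Kf1; g2: attacked by Kf1; h2: attacked by Qf2.
Legal moves for Black: none.
Not in check and no legal moves → stalemate.

stalemate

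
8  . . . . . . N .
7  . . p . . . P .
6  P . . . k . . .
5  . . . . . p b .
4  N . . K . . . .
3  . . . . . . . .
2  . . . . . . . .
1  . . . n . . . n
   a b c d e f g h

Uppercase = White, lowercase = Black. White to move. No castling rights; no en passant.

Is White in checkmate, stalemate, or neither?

neither

White to move; white king on d4.
In check: no.
Legal moves for White: Ne7, Nh6, Nf6, Kc5, Kc4, Kd3, Nb6, Nc5+, Nc3, Nb2, a7.
White has 11 legal moves and is not in check → neither.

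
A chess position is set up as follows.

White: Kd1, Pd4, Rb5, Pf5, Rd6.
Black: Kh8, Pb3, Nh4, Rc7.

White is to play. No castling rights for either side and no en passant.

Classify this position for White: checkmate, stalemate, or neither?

White to move; white king on d1.
In check: no.
Legal moves for White include: Rd8+, Rd7, Rh6+, Rg6, Rf6, Re6, Rc6, Rdb6, Ra6, Rdd5, Rb8+, Rb7, Rbb6, Re5, Rbd5, Rc5, Ra5, Rb4, ... (list truncated; more exist).
White has legal moves and is not in check → neither.

neither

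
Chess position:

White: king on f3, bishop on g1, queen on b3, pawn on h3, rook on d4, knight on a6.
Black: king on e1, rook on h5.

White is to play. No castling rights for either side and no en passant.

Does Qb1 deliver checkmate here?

yes

After Qb1: black king on e1; in check: yes, from the white queen on b1.
King squares — d1: attacked by Qb1; f1: attacked by Qb1; d2: attacked by Rd4; e2: attacked by Kf3; f2: attacked by Bg1.
Black has no legal moves → checkmate.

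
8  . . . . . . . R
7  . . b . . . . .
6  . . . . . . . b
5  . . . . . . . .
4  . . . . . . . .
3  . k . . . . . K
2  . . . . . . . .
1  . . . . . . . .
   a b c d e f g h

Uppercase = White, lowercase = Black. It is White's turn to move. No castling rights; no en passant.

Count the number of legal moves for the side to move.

White to move; king on h3.
In check: no.
Legal moves: Rg8, Rf8, Re8, Rd8, Rc8, Rb8+, Ra8, Rh7, Rxh6, Kh4, Kg4, Kg2.
Count: 12.

12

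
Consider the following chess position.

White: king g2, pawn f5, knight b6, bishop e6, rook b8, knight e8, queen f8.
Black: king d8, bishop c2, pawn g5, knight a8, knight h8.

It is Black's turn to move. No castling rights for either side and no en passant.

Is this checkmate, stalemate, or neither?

checkmate

Black to move; black king on d8.
In check: yes, from the white rook on b8.
King squares — c7: attacked by Ne8; d7: attacked by Nb6; e7: attacked by Qf8; c8: attacked by Nb6; e8: attacked by Rb8.
Legal moves for Black: none.
In check with no legal moves → checkmate.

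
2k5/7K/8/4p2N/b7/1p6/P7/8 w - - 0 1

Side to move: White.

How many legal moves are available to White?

White to move; king on h7.
In check: no.
Legal moves: Kh8, Kg8, Kg7, Kh6, Kg6, Ng7, Nf6, Nf4, Ng3, axb3, a3.
Count: 11.

11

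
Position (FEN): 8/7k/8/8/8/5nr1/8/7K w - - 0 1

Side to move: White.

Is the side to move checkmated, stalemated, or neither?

stalemate

White to move; white king on h1.
In check: no.
King squares — g1: attacked by Nf3; g2: attacked by Rg3; h2: attacked by Nf3.
Legal moves for White: none.
Not in check and no legal moves → stalemate.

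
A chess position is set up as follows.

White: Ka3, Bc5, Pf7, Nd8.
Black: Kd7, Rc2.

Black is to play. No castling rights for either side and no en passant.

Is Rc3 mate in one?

After Rc3: white king on a3; in check: yes, from the black rook on c3.
White has 4 legal replies: Kb4, Ka4, Kb2, Ka2.
In check but a legal move exists → not checkmate.

no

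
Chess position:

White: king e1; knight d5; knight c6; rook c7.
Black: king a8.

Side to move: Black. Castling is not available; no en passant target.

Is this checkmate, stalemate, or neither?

stalemate

Black to move; black king on a8.
In check: no.
King squares — a7: attacked by Nc6; b7: attacked by Rc7; b8: attacked by Nc6.
Legal moves for Black: none.
Not in check and no legal moves → stalemate.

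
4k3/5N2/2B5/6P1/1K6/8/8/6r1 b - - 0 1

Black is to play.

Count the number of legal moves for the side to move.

3

Black to move; king on e8.
In check: yes, from the white bishop on c6.
Legal moves: Kf8, Kxf7, Ke7.
Count: 3.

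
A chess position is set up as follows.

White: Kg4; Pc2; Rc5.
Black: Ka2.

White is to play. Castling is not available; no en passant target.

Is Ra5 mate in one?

no

After Ra5: black king on a2; in check: yes, from the white rook on a5.
Black has 2 legal replies: Kb2, Kb1.
In check but a legal move exists → not checkmate.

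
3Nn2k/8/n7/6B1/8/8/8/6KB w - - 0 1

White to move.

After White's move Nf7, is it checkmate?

no

After Nf7: black king on h8; in check: yes, from the white knight on f7.
Black has 3 legal replies: Kg8, Kh7, Kg7.
In check but a legal move exists → not checkmate.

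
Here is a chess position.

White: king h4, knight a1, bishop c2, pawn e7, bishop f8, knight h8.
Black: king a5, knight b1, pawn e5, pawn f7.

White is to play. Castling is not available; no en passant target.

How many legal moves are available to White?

23

White to move; king on h4.
In check: no.
Legal moves: Nxf7, Ng6, Bg7, Bh6, Kh5, Kg5, Kg4, Kh3, Kg3, Bh7, Bg6, Bf5, Be4, Ba4, Bd3, Bb3, Bd1, Bxb1, Nb3+, e8=Q, e8=R, e8=B, e8=N.
Count: 23.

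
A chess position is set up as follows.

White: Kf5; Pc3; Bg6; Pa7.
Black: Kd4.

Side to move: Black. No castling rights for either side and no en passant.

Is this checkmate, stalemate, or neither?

neither

Black to move; black king on d4.
In check: yes, from the white pawn on c3.
King squares — c3: available; d3: available; e3: available; c4: available; e4: attacked by Kf5; c5: available; d5: available; e5: attacked by Kf5.
Legal moves for Black: Kd5, Kc5, Kc4, Ke3, Kd3, Kxc3.
Black is in check but has 6 legal moves → neither.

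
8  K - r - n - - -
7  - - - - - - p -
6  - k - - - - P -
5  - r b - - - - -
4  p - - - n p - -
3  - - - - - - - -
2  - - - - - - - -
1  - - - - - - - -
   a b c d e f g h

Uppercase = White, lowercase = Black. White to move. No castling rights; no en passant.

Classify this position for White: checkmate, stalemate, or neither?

White to move; white king on a8.
In check: yes, from the black rook on c8.
King squares — a7: attacked by Kb6; b7: attacked by Kb6; b8: attacked by Rc8.
Legal moves for White: none.
In check with no legal moves → checkmate.

checkmate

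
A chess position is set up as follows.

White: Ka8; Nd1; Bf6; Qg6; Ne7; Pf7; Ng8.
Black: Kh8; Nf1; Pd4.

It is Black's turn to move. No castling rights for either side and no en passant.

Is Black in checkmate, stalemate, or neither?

Black to move; black king on h8.
In check: yes, from the white bishop on f6.
King squares — g7: attacked by Bf6; h7: attacked by Qg6; g8: attacked by Qg6.
Legal moves for Black: none.
In check with no legal moves → checkmate.

checkmate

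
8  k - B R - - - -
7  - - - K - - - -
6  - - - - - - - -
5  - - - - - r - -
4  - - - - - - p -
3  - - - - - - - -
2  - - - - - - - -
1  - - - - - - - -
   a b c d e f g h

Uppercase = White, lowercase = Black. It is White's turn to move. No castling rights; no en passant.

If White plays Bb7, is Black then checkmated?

no

After Bb7: black king on a8; in check: yes, from the white bishop on b7 and the white rook on d8.
Black has 2 legal replies: Kxb7, Ka7.
In check but a legal move exists → not checkmate.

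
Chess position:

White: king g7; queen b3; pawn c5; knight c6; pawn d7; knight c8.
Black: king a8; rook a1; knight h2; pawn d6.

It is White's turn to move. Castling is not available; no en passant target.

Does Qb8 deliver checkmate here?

yes

After Qb8: black king on a8; in check: yes, from the white queen on b8.
King squares — a7: attacked by Nc6; b7: attacked by Qb8; b8: attacked by Nc6.
Black has no legal moves → checkmate.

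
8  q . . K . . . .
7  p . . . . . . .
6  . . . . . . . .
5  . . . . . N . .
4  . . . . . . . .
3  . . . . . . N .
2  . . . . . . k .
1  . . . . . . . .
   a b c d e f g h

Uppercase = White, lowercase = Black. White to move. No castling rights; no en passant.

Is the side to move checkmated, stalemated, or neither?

neither

White to move; white king on d8.
In check: yes, from the black queen on a8.
Legal moves for White: Ke7, Kd7, Kc7.
White is in check but has 3 legal moves → neither.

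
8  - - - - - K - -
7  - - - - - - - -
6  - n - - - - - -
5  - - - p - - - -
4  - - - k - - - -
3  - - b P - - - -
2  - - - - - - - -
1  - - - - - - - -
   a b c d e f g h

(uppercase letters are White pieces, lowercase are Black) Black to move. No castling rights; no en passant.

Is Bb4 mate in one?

no

After Bb4: white king on f8; in check: yes, from the black bishop on b4.
White has 4 legal replies: Kg8, Ke8, Kg7, Kf7.
In check but a legal move exists → not checkmate.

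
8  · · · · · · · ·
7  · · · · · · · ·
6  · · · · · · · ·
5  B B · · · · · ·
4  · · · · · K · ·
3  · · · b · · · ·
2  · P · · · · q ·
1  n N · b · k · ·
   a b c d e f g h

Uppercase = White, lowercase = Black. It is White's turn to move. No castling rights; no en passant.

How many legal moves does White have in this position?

White to move; king on f4.
In check: no.
Legal moves: Be8, Bd7, Bc6, Ba6, Bc4, Ba4, Bxd3+, Bd8, Bc7, Bb6, Bb4, Bc3, Bd2, Be1, Ke5, Ke3, Nc3, Na3, Nd2+, b3, b4.
Count: 21.

21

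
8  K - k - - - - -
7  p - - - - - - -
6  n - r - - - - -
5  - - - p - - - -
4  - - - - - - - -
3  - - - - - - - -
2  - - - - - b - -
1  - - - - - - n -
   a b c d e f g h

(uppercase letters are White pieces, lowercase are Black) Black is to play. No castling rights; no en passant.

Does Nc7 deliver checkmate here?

yes

After Nc7: white king on a8; in check: yes, from the black knight on c7.
King squares — a7: attacked by Bf2; b7: attacked by Kc8; b8: attacked by Kc8.
White has no legal moves → checkmate.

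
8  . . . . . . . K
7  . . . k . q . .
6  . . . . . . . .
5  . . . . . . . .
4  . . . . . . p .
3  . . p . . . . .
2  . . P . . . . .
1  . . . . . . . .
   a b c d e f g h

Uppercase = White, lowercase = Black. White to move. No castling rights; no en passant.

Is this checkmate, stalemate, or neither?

stalemate

White to move; white king on h8.
In check: no.
King squares — g7: attacked by Qf7; h7: attacked by Qf7; g8: attacked by Qf7.
Legal moves for White: none.
Not in check and no legal moves → stalemate.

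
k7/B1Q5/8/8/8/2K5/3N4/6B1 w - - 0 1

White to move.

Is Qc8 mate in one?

yes

After Qc8: black king on a8; in check: yes, from the white queen on c8.
King squares — a7: attacked by Bg1; b7: attacked by Qc8; b8: attacked by Ba7.
Black has no legal moves → checkmate.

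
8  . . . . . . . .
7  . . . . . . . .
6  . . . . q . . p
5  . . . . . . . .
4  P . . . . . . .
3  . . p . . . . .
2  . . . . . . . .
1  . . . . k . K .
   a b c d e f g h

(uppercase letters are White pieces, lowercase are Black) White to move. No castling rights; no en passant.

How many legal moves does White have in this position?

4

White to move; king on g1.
In check: no.
Legal moves: Kh2, Kg2, Kh1, a5.
Count: 4.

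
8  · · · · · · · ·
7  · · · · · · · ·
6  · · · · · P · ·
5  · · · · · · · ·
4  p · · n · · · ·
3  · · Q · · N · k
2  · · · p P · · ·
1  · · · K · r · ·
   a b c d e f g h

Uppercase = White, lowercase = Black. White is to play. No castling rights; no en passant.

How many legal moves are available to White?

2

White to move; king on d1.
In check: yes, from the black rook on f1.
Legal moves: Kxd2, Ne1+.
Count: 2.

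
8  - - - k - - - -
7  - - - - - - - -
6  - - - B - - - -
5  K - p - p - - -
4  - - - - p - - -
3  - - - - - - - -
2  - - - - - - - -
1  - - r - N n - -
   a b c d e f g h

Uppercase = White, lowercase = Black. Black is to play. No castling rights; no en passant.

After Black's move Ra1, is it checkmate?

no

After Ra1: white king on a5; in check: yes, from the black rook on a1.
White has 2 legal replies: Kb6, Kb5.
In check but a legal move exists → not checkmate.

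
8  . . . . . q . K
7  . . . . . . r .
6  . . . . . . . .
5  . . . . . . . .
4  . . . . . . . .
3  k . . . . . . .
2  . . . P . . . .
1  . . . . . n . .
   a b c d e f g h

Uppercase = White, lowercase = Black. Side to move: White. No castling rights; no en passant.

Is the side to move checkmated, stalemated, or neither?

checkmate

White to move; white king on h8.
In check: yes, from the black queen on f8.
King squares — g7: attacked by Qf8; h7: attacked by Rg7; g8: attacked by Rg7.
Legal moves for White: none.
In check with no legal moves → checkmate.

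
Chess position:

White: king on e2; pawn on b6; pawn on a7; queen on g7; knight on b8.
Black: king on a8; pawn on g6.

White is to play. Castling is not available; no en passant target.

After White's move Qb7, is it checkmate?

no

After Qb7: black king on a8; in check: yes, from the white queen on b7.
Black has 1 legal reply: Kxb7.
In check but a legal move exists → not checkmate.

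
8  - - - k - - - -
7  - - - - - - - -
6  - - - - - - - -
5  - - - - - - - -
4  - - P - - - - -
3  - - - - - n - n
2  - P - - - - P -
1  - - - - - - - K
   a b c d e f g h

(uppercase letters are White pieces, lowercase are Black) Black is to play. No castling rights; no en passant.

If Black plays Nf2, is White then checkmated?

After Nf2: white king on h1; in check: yes, from the black knight on f2.
King squares — g1: attacked by Nf3; g2: own pawn; h2: attacked by Nf3.
White has no legal moves → checkmate.

yes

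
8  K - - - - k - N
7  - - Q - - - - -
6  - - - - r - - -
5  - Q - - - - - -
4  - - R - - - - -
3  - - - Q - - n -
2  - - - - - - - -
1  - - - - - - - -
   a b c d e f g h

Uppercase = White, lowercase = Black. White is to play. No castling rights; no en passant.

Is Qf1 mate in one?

no

After Qf1: black king on f8; in check: yes, from the white queen on f1.
Black has 4 legal replies: Kg8, Rf6, Nf5, Nxf1.
In check but a legal move exists → not checkmate.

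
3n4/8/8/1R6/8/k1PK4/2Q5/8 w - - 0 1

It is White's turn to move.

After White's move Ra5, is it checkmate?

After Ra5: black king on a3; in check: yes, from the white rook on a5.
King squares — a2: attacked by Qc2; b2: attacked by Qc2; b3: attacked by Qc2; a4: attacked by Qc2; b4: attacked by Pc3.
Black has no legal moves → checkmate.

yes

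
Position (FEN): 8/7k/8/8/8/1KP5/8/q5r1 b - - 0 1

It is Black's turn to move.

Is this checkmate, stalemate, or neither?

Black to move; black king on h7.
In check: no.
Legal moves for Black include: Kh8, Kg8, Kg7, Kh6, Kg6, Rg8, Rg7, Rg6, Rg5, Rg4, Rg3, Rg2, Rh1, Rf1, Re1, Rd1, Rc1, Rb1+, ... (list truncated; more exist).
Black has legal moves and is not in check → neither.

neither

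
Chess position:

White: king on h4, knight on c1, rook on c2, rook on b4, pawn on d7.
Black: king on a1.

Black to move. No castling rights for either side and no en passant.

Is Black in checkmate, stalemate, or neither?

stalemate

Black to move; black king on a1.
In check: no.
King squares — b1: attacked by Rb4; a2: attacked by Nc1; b2: attacked by Rc2.
Legal moves for Black: none.
Not in check and no legal moves → stalemate.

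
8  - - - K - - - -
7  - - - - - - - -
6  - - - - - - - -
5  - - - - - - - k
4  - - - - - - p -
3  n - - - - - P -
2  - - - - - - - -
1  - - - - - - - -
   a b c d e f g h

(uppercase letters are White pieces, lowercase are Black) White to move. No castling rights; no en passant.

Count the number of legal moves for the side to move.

White to move; king on d8.
In check: no.
Legal moves: Ke8, Kc8, Ke7, Kd7, Kc7.
Count: 5.

5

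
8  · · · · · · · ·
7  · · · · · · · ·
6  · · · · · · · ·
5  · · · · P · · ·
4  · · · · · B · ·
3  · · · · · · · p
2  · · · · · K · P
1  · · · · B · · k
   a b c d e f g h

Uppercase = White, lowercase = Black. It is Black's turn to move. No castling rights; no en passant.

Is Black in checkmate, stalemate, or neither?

stalemate

Black to move; black king on h1.
In check: no.
King squares — g1: attacked by Kf2; g2: attacked by Kf2; h2: attacked by Bf4.
Legal moves for Black: none.
Not in check and no legal moves → stalemate.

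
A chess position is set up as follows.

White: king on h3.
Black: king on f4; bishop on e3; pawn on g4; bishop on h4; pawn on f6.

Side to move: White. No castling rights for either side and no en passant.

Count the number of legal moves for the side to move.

3

White to move; king on h3.
In check: yes, from the black pawn on g4.
Legal moves: Kxh4, Kh2, Kg2.
Count: 3.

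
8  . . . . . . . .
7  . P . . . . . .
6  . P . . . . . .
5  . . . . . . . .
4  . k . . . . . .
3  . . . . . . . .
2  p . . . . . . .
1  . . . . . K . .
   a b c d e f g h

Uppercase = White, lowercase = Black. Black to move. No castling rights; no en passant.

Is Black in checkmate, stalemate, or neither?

Black to move; black king on b4.
In check: no.
Legal moves for Black: Kc5, Kb5, Ka5, Kc4, Ka4, Kc3, Kb3, Ka3, a1=Q+, a1=R+, a1=B, a1=N.
Black has 12 legal moves and is not in check → neither.

neither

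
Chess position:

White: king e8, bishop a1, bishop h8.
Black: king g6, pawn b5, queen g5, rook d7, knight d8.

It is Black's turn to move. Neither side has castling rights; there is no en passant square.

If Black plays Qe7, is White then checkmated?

After Qe7: white king on e8; in check: yes, from the black queen on e7.
King squares — d7: attacked by Qe7; e7: attacked by Rd7; f7: attacked by Kg6; d8: attacked by Rd7; f8: attacked by Qe7.
White has no legal moves → checkmate.

yes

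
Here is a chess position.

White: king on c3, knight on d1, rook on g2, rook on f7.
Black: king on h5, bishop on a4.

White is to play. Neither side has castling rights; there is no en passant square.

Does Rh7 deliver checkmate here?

yes

After Rh7: black king on h5; in check: yes, from the white rook on h7.
King squares — g4: attacked by Rg2; h4: attacked by Rh7; g5: attacked by Rg2; g6: attacked by Rg2; h6: attacked by Rh7.
Black has no legal moves → checkmate.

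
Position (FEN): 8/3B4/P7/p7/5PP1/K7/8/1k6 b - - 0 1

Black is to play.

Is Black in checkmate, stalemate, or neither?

neither

Black to move; black king on b1.
In check: no.
Legal moves for Black: Kc2, Kc1, Ka1, a4.
Black has 4 legal moves and is not in check → neither.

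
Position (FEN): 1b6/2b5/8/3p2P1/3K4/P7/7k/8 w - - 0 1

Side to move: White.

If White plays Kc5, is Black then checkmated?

After Kc5: black king on h2; in check: no.
Black is not in check, so this cannot be checkmate.

no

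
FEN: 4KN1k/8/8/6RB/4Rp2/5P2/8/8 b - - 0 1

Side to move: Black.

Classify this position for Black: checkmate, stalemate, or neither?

Black to move; black king on h8.
In check: no.
King squares — g7: attacked by Rg5; h7: attacked by Nf8; g8: attacked by Rg5.
Legal moves for Black: none.
Not in check and no legal moves → stalemate.

stalemate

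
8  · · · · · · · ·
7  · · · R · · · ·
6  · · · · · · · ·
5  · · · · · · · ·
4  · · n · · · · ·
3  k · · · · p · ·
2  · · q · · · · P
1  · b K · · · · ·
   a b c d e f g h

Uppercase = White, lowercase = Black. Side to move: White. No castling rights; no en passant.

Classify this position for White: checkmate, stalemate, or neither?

checkmate

White to move; white king on c1.
In check: yes, from the black queen on c2.
King squares — b1: attacked by Qc2; d1: attacked by Qc2; b2: attacked by Qc2; c2: attacked by Bb1; d2: attacked by Qc2.
Legal moves for White: none.
In check with no legal moves → checkmate.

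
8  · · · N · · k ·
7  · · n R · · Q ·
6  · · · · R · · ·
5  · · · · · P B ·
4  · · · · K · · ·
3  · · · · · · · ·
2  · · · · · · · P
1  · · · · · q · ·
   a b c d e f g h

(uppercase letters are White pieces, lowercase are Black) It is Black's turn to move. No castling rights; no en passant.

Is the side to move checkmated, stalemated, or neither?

Black to move; black king on g8.
In check: yes, from the white queen on g7.
King squares — f7: attacked by Rd7; g7: attacked by Rd7; h7: attacked by Qg7; f8: attacked by Qg7; h8: attacked by Qg7.
Legal moves for Black: none.
In check with no legal moves → checkmate.

checkmate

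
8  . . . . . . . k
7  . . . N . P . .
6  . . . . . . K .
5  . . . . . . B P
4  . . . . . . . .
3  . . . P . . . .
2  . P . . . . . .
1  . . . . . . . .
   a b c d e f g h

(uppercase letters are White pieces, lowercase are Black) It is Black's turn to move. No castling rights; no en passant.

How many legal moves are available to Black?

Black to move; king on h8.
In check: no.
Legal moves: none.
Count: 0.

0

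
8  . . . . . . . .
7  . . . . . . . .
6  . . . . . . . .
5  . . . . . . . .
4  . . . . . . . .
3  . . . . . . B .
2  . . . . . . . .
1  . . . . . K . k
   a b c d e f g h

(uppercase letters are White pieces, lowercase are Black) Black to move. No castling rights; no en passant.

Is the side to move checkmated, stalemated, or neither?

stalemate

Black to move; black king on h1.
In check: no.
King squares — g1: attacked by Kf1; g2: attacked by Kf1; h2: attacked by Bg3.
Legal moves for Black: none.
Not in check and no legal moves → stalemate.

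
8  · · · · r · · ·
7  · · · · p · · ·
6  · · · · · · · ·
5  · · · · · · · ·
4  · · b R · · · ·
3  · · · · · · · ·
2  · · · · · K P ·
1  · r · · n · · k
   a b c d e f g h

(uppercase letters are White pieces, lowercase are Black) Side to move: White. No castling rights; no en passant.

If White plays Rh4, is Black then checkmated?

After Rh4: black king on h1; in check: yes, from the white rook on h4.
King squares — g1: attacked by Kf2; g2: attacked by Kf2; h2: attacked by Rh4.
Black has no legal moves → checkmate.

yes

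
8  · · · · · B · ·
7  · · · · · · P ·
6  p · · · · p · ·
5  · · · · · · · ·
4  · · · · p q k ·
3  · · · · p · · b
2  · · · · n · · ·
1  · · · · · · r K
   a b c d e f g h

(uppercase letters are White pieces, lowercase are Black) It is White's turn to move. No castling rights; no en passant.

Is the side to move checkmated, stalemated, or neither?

White to move; white king on h1.
In check: yes, from the black rook on g1.
King squares — g1: attacked by Ne2; g2: attacked by Rg1; h2: attacked by Qf4.
Legal moves for White: none.
In check with no legal moves → checkmate.

checkmate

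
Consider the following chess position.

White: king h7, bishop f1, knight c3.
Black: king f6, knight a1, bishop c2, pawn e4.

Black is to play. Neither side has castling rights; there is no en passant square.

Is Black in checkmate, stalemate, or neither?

Black to move; black king on f6.
In check: no.
Legal moves for Black: Kf7, Ke7, Ke6, Kg5, Kf5, Ke5, Ba4, Bd3, Bb3, Bd1, Bb1, Nb3, e3+.
Black has 13 legal moves and is not in check → neither.

neither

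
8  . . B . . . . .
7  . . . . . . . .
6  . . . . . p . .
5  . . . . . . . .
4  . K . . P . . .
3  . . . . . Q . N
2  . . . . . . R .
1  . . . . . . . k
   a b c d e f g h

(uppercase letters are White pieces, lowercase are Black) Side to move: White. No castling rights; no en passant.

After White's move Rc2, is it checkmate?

After Rc2: black king on h1; in check: yes, from the white queen on f3.
King squares — g1: attacked by Nh3; g2: attacked by Rc2; h2: attacked by Rc2.
Black has no legal moves → checkmate.

yes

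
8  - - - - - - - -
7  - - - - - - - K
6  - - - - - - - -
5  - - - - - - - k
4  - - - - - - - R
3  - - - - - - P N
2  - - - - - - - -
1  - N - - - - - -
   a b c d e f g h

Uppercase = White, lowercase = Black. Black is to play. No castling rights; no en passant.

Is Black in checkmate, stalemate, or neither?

checkmate

Black to move; black king on h5.
In check: yes, from the white rook on h4.
King squares — g4: attacked by Rh4; h4: attacked by Pg3; g5: attacked by Nh3; g6: attacked by Kh7; h6: attacked by Rh4.
Legal moves for Black: none.
In check with no legal moves → checkmate.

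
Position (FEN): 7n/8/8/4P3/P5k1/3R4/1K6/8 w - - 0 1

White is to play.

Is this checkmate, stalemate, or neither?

White to move; white king on b2.
In check: no.
Legal moves for White include: Rd8, Rd7, Rd6, Rd5, Rd4+, Rh3, Rg3+, Rf3, Re3, Rc3, Rb3, Ra3, Rd2, Rd1, Kc3, Kb3, Ka3, Kc2, ... (list truncated; more exist).
White has legal moves and is not in check → neither.

neither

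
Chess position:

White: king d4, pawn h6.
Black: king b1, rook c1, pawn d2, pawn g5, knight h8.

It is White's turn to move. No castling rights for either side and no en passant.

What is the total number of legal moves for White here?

6

White to move; king on d4.
In check: no.
Legal moves: Ke5, Kd5, Ke4, Ke3, Kd3, h7.
Count: 6.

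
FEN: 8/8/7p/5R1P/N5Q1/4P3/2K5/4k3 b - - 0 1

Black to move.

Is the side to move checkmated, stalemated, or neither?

stalemate

Black to move; black king on e1.
In check: no.
King squares — d1: attacked by Kc2; f1: attacked by Rf5; d2: attacked by Kc2; e2: attacked by Qg4; f2: attacked by Rf5.
Legal moves for Black: none.
Not in check and no legal moves → stalemate.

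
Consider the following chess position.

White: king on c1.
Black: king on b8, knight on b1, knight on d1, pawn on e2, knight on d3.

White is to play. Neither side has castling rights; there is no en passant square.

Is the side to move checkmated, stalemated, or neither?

White to move; white king on c1.
In check: yes, from the black knight on d3.
Legal moves for White: Kc2, Kxb1.
White is in check but has 2 legal moves → neither.

neither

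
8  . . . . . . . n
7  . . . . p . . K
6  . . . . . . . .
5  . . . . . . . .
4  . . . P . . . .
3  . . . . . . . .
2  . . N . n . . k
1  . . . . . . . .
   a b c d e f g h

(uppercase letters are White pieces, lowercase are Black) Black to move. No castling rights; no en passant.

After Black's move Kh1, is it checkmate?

no

After Kh1: white king on h7; in check: no.
White is not in check, so this cannot be checkmate.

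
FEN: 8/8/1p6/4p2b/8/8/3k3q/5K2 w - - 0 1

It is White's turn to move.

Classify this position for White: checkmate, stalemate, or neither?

stalemate

White to move; white king on f1.
In check: no.
King squares — e1: attacked by Kd2; g1: attacked by Qh2; e2: attacked by Kd2; f2: attacked by Qh2; g2: attacked by Qh2.
Legal moves for White: none.
Not in check and no legal moves → stalemate.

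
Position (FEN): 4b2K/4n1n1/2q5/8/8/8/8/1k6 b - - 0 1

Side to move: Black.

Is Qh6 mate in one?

yes

After Qh6: white king on h8; in check: yes, from the black queen on h6.
King squares — g7: attacked by Qh6; h7: attacked by Qh6; g8: attacked by Ne7.
White has no legal moves → checkmate.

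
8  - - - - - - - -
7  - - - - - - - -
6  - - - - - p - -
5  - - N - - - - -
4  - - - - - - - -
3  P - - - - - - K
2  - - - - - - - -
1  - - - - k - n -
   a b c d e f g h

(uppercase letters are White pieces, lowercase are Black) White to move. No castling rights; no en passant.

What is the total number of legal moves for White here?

5

White to move; king on h3.
In check: yes, from the black knight on g1.
Legal moves: Kh4, Kg4, Kg3, Kh2, Kg2.
Count: 5.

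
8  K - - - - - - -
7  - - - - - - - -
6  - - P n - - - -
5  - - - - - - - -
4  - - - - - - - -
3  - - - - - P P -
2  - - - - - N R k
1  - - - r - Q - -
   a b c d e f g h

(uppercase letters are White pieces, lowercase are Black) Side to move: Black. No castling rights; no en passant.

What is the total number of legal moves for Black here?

Black to move; king on h2.
In check: yes, from the white rook on g2.
Legal moves: none.
Count: 0.

0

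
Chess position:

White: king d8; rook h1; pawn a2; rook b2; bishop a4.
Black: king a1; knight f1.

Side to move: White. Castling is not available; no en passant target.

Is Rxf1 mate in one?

After Rxf1: black king on a1; in check: yes, from the white rook on f1.
Black has 1 legal reply: Kxb2.
In check but a legal move exists → not checkmate.

no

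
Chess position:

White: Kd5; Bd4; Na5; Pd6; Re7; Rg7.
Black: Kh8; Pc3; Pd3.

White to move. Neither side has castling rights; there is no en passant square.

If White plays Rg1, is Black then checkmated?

yes

After Rg1: black king on h8; in check: yes, from the white bishop on d4.
King squares — g7: attacked by Rg1; h7: attacked by Re7; g8: attacked by Rg1.
Black has no legal moves → checkmate.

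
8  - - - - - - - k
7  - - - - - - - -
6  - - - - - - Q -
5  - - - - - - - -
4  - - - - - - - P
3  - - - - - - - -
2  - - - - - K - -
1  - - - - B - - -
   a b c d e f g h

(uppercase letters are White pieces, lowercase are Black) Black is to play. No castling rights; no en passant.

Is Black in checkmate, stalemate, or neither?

Black to move; black king on h8.
In check: no.
King squares — g7: attacked by Qg6; h7: attacked by Qg6; g8: attacked by Qg6.
Legal moves for Black: none.
Not in check and no legal moves → stalemate.

stalemate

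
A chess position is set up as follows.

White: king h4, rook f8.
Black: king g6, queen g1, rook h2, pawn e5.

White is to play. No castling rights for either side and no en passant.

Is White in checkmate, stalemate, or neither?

checkmate

White to move; white king on h4.
In check: yes, from the black rook on h2.
King squares — g3: attacked by Qg1; h3: attacked by Rh2; g4: attacked by Qg1; g5: attacked by Qg1; h5: attacked by Rh2.
Legal moves for White: none.
In check with no legal moves → checkmate.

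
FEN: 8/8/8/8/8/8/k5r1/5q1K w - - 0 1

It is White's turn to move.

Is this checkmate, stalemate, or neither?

checkmate

White to move; white king on h1.
In check: yes, from the black queen on f1.
King squares — g1: attacked by Qf1; g2: attacked by Qf1; h2: attacked by Rg2.
Legal moves for White: none.
In check with no legal moves → checkmate.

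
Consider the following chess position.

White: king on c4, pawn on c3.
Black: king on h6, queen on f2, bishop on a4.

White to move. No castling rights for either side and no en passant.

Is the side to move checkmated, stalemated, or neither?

neither

White to move; white king on c4.
In check: no.
Legal moves for White: Kd5, Kb4, Kd3.
White has 3 legal moves and is not in check → neither.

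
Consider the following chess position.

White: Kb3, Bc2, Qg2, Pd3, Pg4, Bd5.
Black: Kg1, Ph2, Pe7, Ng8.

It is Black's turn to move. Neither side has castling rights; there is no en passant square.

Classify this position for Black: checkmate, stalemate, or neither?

Black to move; black king on g1.
In check: yes, from the white queen on g2.
King squares — f1: attacked by Qg2; h1: attacked by Qg2; f2: attacked by Qg2; g2: attacked by Bd5; h2: own pawn.
Legal moves for Black: none.
In check with no legal moves → checkmate.

checkmate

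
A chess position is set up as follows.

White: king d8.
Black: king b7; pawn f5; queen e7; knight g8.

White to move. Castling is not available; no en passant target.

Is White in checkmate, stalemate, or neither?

checkmate

White to move; white king on d8.
In check: yes, from the black queen on e7.
King squares — c7: attacked by Kb7; d7: attacked by Qe7; e7: attacked by Ng8; c8: attacked by Kb7; e8: attacked by Qe7.
Legal moves for White: none.
In check with no legal moves → checkmate.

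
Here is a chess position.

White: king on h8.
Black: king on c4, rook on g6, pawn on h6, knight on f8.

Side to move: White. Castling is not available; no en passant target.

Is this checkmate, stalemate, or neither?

stalemate

White to move; white king on h8.
In check: no.
King squares — g7: attacked by Rg6; h7: attacked by Nf8; g8: attacked by Rg6.
Legal moves for White: none.
Not in check and no legal moves → stalemate.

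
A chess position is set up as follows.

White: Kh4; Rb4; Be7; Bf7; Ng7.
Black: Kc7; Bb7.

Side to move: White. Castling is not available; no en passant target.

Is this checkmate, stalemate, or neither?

neither

White to move; white king on h4.
In check: no.
Legal moves for White include: Ne8+, Ne6+, Nh5, Nf5, Bg8, Be8, Bg6, Be6, Bh5, Bd5, Bc4, Bb3, Ba2, Bf8, Bd8+, Bf6, Bd6+, Bg5, ... (list truncated; more exist).
White has legal moves and is not in check → neither.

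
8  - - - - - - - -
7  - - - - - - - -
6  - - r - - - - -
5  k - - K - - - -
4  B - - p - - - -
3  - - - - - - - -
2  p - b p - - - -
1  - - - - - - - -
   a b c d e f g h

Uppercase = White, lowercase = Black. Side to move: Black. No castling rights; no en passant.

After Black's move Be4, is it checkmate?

After Be4: white king on d5; in check: yes, from the black bishop on e4.
White has 3 legal replies: Ke5, Kxe4, Kxd4.
In check but a legal move exists → not checkmate.

no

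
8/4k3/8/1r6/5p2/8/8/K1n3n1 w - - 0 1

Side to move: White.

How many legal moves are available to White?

White to move; king on a1.
In check: no.
Legal moves: none.
Count: 0.

0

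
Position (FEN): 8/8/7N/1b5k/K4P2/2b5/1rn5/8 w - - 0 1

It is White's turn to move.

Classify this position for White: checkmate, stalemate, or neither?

checkmate

White to move; white king on a4.
In check: yes, from the black bishop on b5.
King squares — a3: attacked by Nc2; b3: attacked by Rb2; b4: attacked by Rb2; a5: attacked by Bc3; b5: attacked by Rb2.
Legal moves for White: none.
In check with no legal moves → checkmate.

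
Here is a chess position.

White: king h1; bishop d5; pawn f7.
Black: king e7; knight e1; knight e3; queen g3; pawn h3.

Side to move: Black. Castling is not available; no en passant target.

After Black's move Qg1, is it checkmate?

no

After Qg1: white king on h1; in check: yes, from the black queen on g1.
White has 1 legal reply: Kxg1.
In check but a legal move exists → not checkmate.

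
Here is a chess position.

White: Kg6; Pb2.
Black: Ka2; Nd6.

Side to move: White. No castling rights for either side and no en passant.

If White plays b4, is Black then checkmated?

no

After b4: black king on a2; in check: no.
Black is not in check, so this cannot be checkmate.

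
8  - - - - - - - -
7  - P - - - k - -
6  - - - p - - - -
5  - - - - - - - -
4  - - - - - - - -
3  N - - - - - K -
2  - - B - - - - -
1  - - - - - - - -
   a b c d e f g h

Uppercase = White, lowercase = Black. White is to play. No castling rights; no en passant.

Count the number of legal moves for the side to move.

24

White to move; king on g3.
In check: no.
Legal moves: Kh4, Kg4, Kf4, Kh3, Kf3, Kh2, Kg2, Kf2, Nb5, Nc4, Nb1, Bh7, Bg6+, Bf5, Be4, Ba4, Bd3, Bb3+, Bd1, Bb1, b8=Q, b8=R, b8=B, b8=N.
Count: 24.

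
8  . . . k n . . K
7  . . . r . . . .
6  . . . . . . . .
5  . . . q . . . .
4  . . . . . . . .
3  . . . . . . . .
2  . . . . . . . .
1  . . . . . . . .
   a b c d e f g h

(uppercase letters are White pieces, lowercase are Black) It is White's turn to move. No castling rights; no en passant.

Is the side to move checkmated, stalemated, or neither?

White to move; white king on h8.
In check: no.
King squares — g7: attacked by Rd7; h7: attacked by Rd7; g8: attacked by Qd5.
Legal moves for White: none.
Not in check and no legal moves → stalemate.

stalemate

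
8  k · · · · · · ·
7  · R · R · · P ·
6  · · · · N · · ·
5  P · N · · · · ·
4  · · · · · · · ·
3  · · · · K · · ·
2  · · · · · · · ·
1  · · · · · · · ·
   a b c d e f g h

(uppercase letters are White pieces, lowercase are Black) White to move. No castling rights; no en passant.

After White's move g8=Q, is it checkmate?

After g8=Q: black king on a8; in check: yes, from the white queen on g8.
King squares — a7: attacked by Rb7; b7: attacked by Nc5; b8: attacked by Rb7.
Black has no legal moves → checkmate.

yes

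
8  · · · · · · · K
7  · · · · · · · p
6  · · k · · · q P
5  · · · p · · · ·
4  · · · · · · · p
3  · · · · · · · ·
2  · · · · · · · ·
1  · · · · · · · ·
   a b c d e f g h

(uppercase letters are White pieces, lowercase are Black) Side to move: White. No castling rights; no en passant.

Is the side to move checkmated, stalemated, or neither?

stalemate

White to move; white king on h8.
In check: no.
King squares — g7: attacked by Qg6; h7: attacked by Qg6; g8: attacked by Qg6.
Legal moves for White: none.
Not in check and no legal moves → stalemate.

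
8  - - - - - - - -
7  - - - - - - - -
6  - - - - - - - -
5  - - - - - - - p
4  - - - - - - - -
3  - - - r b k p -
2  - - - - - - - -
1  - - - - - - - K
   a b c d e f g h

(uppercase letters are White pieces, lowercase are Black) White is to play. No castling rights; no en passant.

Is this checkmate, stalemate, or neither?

White to move; white king on h1.
In check: no.
King squares — g1: attacked by Be3; g2: attacked by Kf3; h2: attacked by Pg3.
Legal moves for White: none.
Not in check and no legal moves → stalemate.

stalemate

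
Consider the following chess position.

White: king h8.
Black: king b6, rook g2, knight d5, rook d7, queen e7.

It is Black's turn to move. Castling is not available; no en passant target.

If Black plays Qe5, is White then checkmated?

After Qe5: white king on h8; in check: yes, from the black queen on e5.
King squares — g7: attacked by Rg2; h7: attacked by Rd7; g8: attacked by Rg2.
White has no legal moves → checkmate.

yes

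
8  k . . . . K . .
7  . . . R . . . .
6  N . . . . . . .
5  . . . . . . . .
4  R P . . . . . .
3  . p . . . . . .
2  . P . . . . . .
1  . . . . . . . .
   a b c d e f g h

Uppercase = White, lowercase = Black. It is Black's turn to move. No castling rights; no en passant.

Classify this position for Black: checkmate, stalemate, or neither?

Black to move; black king on a8.
In check: no.
King squares — a7: attacked by Rd7; b7: attacked by Rd7; b8: attacked by Na6.
Legal moves for Black: none.
Not in check and no legal moves → stalemate.

stalemate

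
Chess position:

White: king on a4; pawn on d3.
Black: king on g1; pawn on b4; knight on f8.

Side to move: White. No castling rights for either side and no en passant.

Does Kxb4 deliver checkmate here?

no

After Kxb4: black king on g1; in check: no.
Black is not in check, so this cannot be checkmate.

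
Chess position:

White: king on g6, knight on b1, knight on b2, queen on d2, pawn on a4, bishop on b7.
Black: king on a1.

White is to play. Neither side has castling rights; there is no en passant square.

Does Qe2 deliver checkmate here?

no

After Qe2: black king on a1; in check: no.
Black is not in check, so this cannot be checkmate.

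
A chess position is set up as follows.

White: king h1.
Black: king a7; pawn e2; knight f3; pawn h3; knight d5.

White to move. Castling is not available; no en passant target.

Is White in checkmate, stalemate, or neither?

stalemate

White to move; white king on h1.
In check: no.
King squares — g1: attacked by Nf3; g2: attacked by Ph3; h2: attacked by Nf3.
Legal moves for White: none.
Not in check and no legal moves → stalemate.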